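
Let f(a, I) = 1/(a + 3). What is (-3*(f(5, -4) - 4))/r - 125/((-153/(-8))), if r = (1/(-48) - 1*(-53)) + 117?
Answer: -8073626/1248327 ≈ -6.4676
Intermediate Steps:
r = 8159/48 (r = (-1/48 + 53) + 117 = 2543/48 + 117 = 8159/48 ≈ 169.98)
f(a, I) = 1/(3 + a)
(-3*(f(5, -4) - 4))/r - 125/((-153/(-8))) = (-3*(1/(3 + 5) - 4))/(8159/48) - 125/((-153/(-8))) = -3*(1/8 - 4)*(48/8159) - 125/((-153*(-1/8))) = -3*(1/8 - 4)*(48/8159) - 125/153/8 = -3*(-31/8)*(48/8159) - 125*8/153 = (93/8)*(48/8159) - 1000/153 = 558/8159 - 1000/153 = -8073626/1248327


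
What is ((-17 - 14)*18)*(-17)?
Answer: 9486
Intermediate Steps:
((-17 - 14)*18)*(-17) = -31*18*(-17) = -558*(-17) = 9486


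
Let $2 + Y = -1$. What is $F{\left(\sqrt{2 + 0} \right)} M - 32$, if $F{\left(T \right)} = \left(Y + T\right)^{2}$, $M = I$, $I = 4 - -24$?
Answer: $276 - 168 \sqrt{2} \approx 38.412$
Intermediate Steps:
$I = 28$ ($I = 4 + 24 = 28$)
$Y = -3$ ($Y = -2 - 1 = -3$)
$M = 28$
$F{\left(T \right)} = \left(-3 + T\right)^{2}$
$F{\left(\sqrt{2 + 0} \right)} M - 32 = \left(-3 + \sqrt{2 + 0}\right)^{2} \cdot 28 - 32 = \left(-3 + \sqrt{2}\right)^{2} \cdot 28 - 32 = 28 \left(-3 + \sqrt{2}\right)^{2} - 32 = -32 + 28 \left(-3 + \sqrt{2}\right)^{2}$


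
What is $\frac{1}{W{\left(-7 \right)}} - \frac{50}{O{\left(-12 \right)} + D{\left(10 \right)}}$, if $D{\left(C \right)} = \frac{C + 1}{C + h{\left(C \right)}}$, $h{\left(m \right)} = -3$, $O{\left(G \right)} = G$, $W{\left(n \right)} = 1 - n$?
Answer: $\frac{2873}{584} \approx 4.9195$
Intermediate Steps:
$D{\left(C \right)} = \frac{1 + C}{-3 + C}$ ($D{\left(C \right)} = \frac{C + 1}{C - 3} = \frac{1 + C}{-3 + C}$)
$\frac{1}{W{\left(-7 \right)}} - \frac{50}{O{\left(-12 \right)} + D{\left(10 \right)}} = \frac{1}{1 - -7} - \frac{50}{-12 + \frac{1 + 10}{-3 + 10}} = \frac{1}{1 + 7} - \frac{50}{-12 + \frac{1}{7} \cdot 11} = \frac{1}{8} - \frac{50}{-12 + \frac{1}{7} \cdot 11} = \frac{1}{8} - \frac{50}{-12 + \frac{11}{7}} = \frac{1}{8} - \frac{50}{- \frac{73}{7}} = \frac{1}{8} - - \frac{350}{73} = \frac{1}{8} + \frac{350}{73} = \frac{2873}{584}$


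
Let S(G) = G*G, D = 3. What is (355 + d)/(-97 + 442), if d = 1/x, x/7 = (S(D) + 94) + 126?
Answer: 24742/24045 ≈ 1.0290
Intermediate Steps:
S(G) = G²
x = 1603 (x = 7*((3² + 94) + 126) = 7*((9 + 94) + 126) = 7*(103 + 126) = 7*229 = 1603)
d = 1/1603 ≈ 0.00062383
(355 + d)/(-97 + 442) = (355 + 1/1603)/(-97 + 442) = (569066/1603)/345 = (569066/1603)*(1/345) = 24742/24045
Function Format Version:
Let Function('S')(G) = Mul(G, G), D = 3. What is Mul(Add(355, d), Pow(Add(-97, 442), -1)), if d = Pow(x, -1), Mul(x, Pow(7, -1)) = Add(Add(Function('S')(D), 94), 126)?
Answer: Rational(24742, 24045) ≈ 1.0290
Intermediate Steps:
Function('S')(G) = Pow(G, 2)
x = 1603 (x = Mul(7, Add(Add(Pow(3, 2), 94), 126)) = Mul(7, Add(Add(9, 94), 126)) = Mul(7, Add(103, 126)) = Mul(7, 229) = 1603)
d = Rational(1, 1603) (d = Pow(1603, -1) = Rational(1, 1603) ≈ 0.00062383)
Mul(Add(355, d), Pow(Add(-97, 442), -1)) = Mul(Add(355, Rational(1, 1603)), Pow(Add(-97, 442), -1)) = Mul(Rational(569066, 1603), Pow(345, -1)) = Mul(Rational(569066, 1603), Rational(1, 345)) = Rational(24742, 24045)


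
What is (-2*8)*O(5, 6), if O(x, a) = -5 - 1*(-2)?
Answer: 48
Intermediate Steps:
O(x, a) = -3 (O(x, a) = -5 + 2 = -3)
(-2*8)*O(5, 6) = -2*8*(-3) = -16*(-3) = 48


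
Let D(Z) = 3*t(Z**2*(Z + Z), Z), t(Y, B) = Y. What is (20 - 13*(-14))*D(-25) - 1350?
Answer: -18938850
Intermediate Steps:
D(Z) = 6*Z**3 (D(Z) = 3*(Z**2*(Z + Z)) = 3*(Z**2*(2*Z)) = 3*(2*Z**3) = 6*Z**3)
(20 - 13*(-14))*D(-25) - 1350 = (20 - 13*(-14))*(6*(-25)**3) - 1350 = (20 + 182)*(6*(-15625)) - 1350 = 202*(-93750) - 1350 = -18937500 - 1350 = -18938850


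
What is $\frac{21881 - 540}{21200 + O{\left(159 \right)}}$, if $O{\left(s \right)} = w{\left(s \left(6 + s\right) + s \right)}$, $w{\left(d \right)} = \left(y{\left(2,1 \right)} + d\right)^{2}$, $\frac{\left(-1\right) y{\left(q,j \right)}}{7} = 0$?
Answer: $\frac{21341}{696664436} \approx 3.0633 \cdot 10^{-5}$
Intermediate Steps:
$y{\left(q,j \right)} = 0$ ($y{\left(q,j \right)} = \left(-7\right) 0 = 0$)
$w{\left(d \right)} = d^{2}$ ($w{\left(d \right)} = \left(0 + d\right)^{2} = d^{2}$)
$O{\left(s \right)} = \left(s + s \left(6 + s\right)\right)^{2}$ ($O{\left(s \right)} = \left(s \left(6 + s\right) + s\right)^{2} = \left(s + s \left(6 + s\right)\right)^{2}$)
$\frac{21881 - 540}{21200 + O{\left(159 \right)}} = \frac{21881 - 540}{21200 + 159^{2} \left(7 + 159\right)^{2}} = \frac{21341}{21200 + 25281 \cdot 166^{2}} = \frac{21341}{21200 + 25281 \cdot 27556} = \frac{21341}{21200 + 696643236} = \frac{21341}{696664436}$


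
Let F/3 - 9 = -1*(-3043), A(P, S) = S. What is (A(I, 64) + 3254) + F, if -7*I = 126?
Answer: 12474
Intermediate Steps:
I = -18 (I = -⅐*126 = -18)
F = 9156 (F = 27 + 3*(-1*(-3043)) = 27 + 3*3043 = 27 + 9129 = 9156)
(A(I, 64) + 3254) + F = (64 + 3254) + 9156 = 3318 + 9156 = 12474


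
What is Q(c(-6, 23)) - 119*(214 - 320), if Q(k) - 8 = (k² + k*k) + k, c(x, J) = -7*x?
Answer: 16192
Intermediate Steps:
Q(k) = 8 + k + 2*k² (Q(k) = 8 + ((k² + k*k) + k) = 8 + ((k² + k²) + k) = 8 + (2*k² + k) = 8 + (k + 2*k²) = 8 + k + 2*k²)
Q(c(-6, 23)) - 119*(214 - 320) = (8 - 7*(-6) + 2*(-7*(-6))²) - 119*(214 - 320) = (8 + 42 + 2*42²) - 119*(-106) = (8 + 42 + 2*1764) + 12614 = (8 + 42 + 3528) + 12614 = 3578 + 12614 = 16192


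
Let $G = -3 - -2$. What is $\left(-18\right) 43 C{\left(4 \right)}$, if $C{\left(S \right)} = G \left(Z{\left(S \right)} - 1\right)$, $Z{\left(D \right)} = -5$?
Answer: $-4644$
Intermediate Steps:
$G = -1$ ($G = -3 + 2 = -1$)
$C{\left(S \right)} = 6$ ($C{\left(S \right)} = - (-5 - 1) = \left(-1\right) \left(-6\right) = 6$)
$\left(-18\right) 43 C{\left(4 \right)} = \left(-18\right) 43 \cdot 6 = \left(-774\right) 6 = -4644$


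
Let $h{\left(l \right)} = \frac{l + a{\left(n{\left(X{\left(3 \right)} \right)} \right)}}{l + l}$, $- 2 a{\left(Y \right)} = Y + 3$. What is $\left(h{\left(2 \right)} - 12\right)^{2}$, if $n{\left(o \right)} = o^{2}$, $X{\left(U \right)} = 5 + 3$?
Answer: $\frac{25281}{64} \approx 395.02$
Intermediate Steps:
$X{\left(U \right)} = 8$
$a{\left(Y \right)} = - \frac{3}{2} - \frac{Y}{2}$ ($a{\left(Y \right)} = - \frac{Y + 3}{2} = - \frac{3 + Y}{2} = - \frac{3}{2} - \frac{Y}{2}$)
$h{\left(l \right)} = \frac{- \frac{67}{2} + l}{2 l}$ ($h{\left(l \right)} = \frac{l - \left(\frac{3}{2} + \frac{8^{2}}{2}\right)}{l + l} = \frac{l - \frac{67}{2}}{2 l} = \left(l - \frac{67}{2}\right) \frac{1}{2 l} = \left(- \frac{67}{2} + l\right) \frac{1}{2 l} = \frac{- \frac{67}{2} + l}{2 l}$)
$\left(h{\left(2 \right)} - 12\right)^{2} = \left(\frac{-67 + 2 \cdot 2}{4 \cdot 2} - 12\right)^{2} = \left(\frac{1}{4} \cdot \frac{1}{2} \left(-67 + 4\right) - 12\right)^{2} = \left(\frac{1}{4} \cdot \frac{1}{2} \left(-63\right) - 12\right)^{2} = \left(- \frac{63}{8} - 12\right)^{2} = \left(- \frac{159}{8}\right)^{2} = \frac{25281}{64}$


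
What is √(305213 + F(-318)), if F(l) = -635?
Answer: 3*√33842 ≈ 551.89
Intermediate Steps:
√(305213 + F(-318)) = √(305213 - 635) = √304578 = 3*√33842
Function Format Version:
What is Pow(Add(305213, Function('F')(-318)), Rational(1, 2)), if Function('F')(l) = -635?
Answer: Mul(3, Pow(33842, Rational(1, 2))) ≈ 551.89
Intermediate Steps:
Pow(Add(305213, Function('F')(-318)), Rational(1, 2)) = Pow(Add(305213, -635), Rational(1, 2)) = Pow(304578, Rational(1, 2)) = Mul(3, Pow(33842, Rational(1, 2)))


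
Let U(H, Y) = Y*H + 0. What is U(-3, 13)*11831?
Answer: -461409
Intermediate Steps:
U(H, Y) = H*Y (U(H, Y) = H*Y + 0 = H*Y)
U(-3, 13)*11831 = -3*13*11831 = -39*11831 = -461409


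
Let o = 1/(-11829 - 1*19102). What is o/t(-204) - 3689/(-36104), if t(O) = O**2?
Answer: 593571391205/5809244150448 ≈ 0.10218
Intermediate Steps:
o = -1/30931 (o = 1/(-11829 - 19102) = 1/(-30931) = -1/30931 ≈ -3.2330e-5)
o/t(-204) - 3689/(-36104) = -1/(30931*((-204)**2)) - 3689/(-36104) = -1/30931/41616 - 3689*(-1/36104) = -1/30931*1/41616 + 3689/36104 = -1/1287224496 + 3689/36104 = 593571391205/5809244150448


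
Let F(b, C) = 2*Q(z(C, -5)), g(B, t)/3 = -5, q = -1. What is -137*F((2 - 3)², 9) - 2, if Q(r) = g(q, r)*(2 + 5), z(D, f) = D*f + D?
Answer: 28768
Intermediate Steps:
z(D, f) = D + D*f
g(B, t) = -15 (g(B, t) = 3*(-5) = -15)
Q(r) = -105 (Q(r) = -15*(2 + 5) = -15*7 = -105)
F(b, C) = -210 (F(b, C) = 2*(-105) = -210)
-137*F((2 - 3)², 9) - 2 = -137*(-210) - 2 = 28770 - 2 = 28768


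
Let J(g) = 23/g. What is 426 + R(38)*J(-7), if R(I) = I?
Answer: 2108/7 ≈ 301.14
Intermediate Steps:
426 + R(38)*J(-7) = 426 + 38*(23/(-7)) = 426 + 38*(23*(-⅐)) = 426 + 38*(-23/7) = 426 - 874/7 = 2108/7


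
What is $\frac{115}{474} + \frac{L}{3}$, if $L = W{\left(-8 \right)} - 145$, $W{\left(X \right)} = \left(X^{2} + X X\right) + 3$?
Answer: $- \frac{699}{158} \approx -4.424$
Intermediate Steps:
$W{\left(X \right)} = 3 + 2 X^{2}$ ($W{\left(X \right)} = \left(X^{2} + X^{2}\right) + 3 = 2 X^{2} + 3 = 3 + 2 X^{2}$)
$L = -14$ ($L = \left(3 + 2 \left(-8\right)^{2}\right) - 145 = \left(3 + 2 \cdot 64\right) - 145 = \left(3 + 128\right) - 145 = 131 - 145 = -14$)
$\frac{115}{474} + \frac{L}{3} = \frac{115}{474} - \frac{14}{3} = - \frac{699}{158}$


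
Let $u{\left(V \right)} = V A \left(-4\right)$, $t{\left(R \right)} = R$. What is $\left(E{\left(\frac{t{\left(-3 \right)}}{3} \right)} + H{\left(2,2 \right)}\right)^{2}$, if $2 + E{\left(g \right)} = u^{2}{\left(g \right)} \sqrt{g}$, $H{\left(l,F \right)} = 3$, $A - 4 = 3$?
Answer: $-614655 + 1568 i \approx -6.1466 \cdot 10^{5} + 1568.0 i$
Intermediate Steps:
$A = 7$ ($A = 4 + 3 = 7$)
$u{\left(V \right)} = - 28 V$ ($u{\left(V \right)} = V 7 \left(-4\right) = 7 V \left(-4\right) = - 28 V$)
$E{\left(g \right)} = -2 + 784 g^{\frac{5}{2}}$ ($E{\left(g \right)} = -2 + \left(- 28 g\right)^{2} \sqrt{g} = -2 + 784 g^{2} \sqrt{g} = -2 + 784 g^{\frac{5}{2}}$)
$\left(E{\left(\frac{t{\left(-3 \right)}}{3} \right)} + H{\left(2,2 \right)}\right)^{2} = \left(\left(-2 + 784 \left(- \frac{3}{3}\right)^{\frac{5}{2}}\right) + 3\right)^{2} = \left(\left(-2 + 784 \left(\left(-3\right) \frac{1}{3}\right)^{\frac{5}{2}}\right) + 3\right)^{2} = \left(\left(-2 + 784 \left(-1\right)^{\frac{5}{2}}\right) + 3\right)^{2} = \left(\left(-2 + 784 i\right) + 3\right)^{2} = \left(1 + 784 i\right)^{2}$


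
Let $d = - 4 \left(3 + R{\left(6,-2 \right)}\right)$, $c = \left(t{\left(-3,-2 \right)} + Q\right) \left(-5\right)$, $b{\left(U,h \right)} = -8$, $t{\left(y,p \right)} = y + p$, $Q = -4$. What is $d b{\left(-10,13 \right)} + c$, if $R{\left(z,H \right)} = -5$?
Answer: $-19$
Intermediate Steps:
$t{\left(y,p \right)} = p + y$
$c = 45$ ($c = \left(\left(-2 - 3\right) - 4\right) \left(-5\right) = \left(-5 - 4\right) \left(-5\right) = \left(-9\right) \left(-5\right) = 45$)
$d = 8$ ($d = - 4 \left(3 - 5\right) = \left(-4\right) \left(-2\right) = 8$)
$d b{\left(-10,13 \right)} + c = 8 \left(-8\right) + 45 = -64 + 45 = -19$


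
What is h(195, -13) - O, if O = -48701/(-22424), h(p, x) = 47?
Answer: 1005227/22424 ≈ 44.828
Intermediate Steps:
O = 48701/22424 (O = -48701*(-1/22424) = 48701/22424 ≈ 2.1718)
h(195, -13) - O = 47 - 1*48701/22424 = 47 - 48701/22424 = 1005227/22424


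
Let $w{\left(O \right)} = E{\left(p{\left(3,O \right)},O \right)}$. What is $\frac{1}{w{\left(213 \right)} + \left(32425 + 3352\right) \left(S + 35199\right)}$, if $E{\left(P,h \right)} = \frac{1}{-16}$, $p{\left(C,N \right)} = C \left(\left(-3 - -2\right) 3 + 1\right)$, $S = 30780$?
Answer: $\frac{16}{37768490927} \approx 4.2363 \cdot 10^{-10}$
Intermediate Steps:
$p{\left(C,N \right)} = - 2 C$ ($p{\left(C,N \right)} = C \left(\left(-3 + 2\right) 3 + 1\right) = C \left(\left(-1\right) 3 + 1\right) = C \left(-3 + 1\right) = C \left(-2\right) = - 2 C$)
$E{\left(P,h \right)} = - \frac{1}{16}$
$w{\left(O \right)} = - \frac{1}{16}$
$\frac{1}{w{\left(213 \right)} + \left(32425 + 3352\right) \left(S + 35199\right)} = \frac{1}{- \frac{1}{16} + \left(32425 + 3352\right) \left(30780 + 35199\right)} = \frac{1}{- \frac{1}{16} + 35777 \cdot 65979} = \frac{1}{- \frac{1}{16} + 2360530683} = \frac{1}{\frac{37768490927}{16}} = \frac{16}{37768490927}$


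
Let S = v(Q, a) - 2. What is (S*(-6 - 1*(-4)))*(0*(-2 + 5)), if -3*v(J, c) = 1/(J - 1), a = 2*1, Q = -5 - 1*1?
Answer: 0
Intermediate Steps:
Q = -6 (Q = -5 - 1 = -6)
a = 2
v(J, c) = -1/(3*(-1 + J)) (v(J, c) = -1/(3*(J - 1)) = -1/(3*(-1 + J)))
S = -41/21 (S = -1/(-3 + 3*(-6)) - 2 = -1/(-3 - 18) - 2 = -1/(-21) - 2 = -1*(-1/21) - 2 = 1/21 - 2 = -41/21 ≈ -1.9524)
(S*(-6 - 1*(-4)))*(0*(-2 + 5)) = (-41*(-6 - 1*(-4))/21)*(0*(-2 + 5)) = (-41*(-6 + 4)/21)*(0*3) = -41/21*(-2)*0 = (82/21)*0 = 0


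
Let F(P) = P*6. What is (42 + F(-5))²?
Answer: 144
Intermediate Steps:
F(P) = 6*P
(42 + F(-5))² = (42 + 6*(-5))² = (42 - 30)² = 12² = 144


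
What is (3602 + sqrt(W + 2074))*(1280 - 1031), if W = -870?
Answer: 896898 + 498*sqrt(301) ≈ 9.0554e+5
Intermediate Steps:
(3602 + sqrt(W + 2074))*(1280 - 1031) = (3602 + sqrt(-870 + 2074))*(1280 - 1031) = (3602 + sqrt(1204))*249 = (3602 + 2*sqrt(301))*249 = 896898 + 498*sqrt(301)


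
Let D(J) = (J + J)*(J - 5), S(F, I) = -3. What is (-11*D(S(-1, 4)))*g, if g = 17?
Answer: -8976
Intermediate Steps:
D(J) = 2*J*(-5 + J) (D(J) = (2*J)*(-5 + J) = 2*J*(-5 + J))
(-11*D(S(-1, 4)))*g = -22*(-3)*(-5 - 3)*17 = -22*(-3)*(-8)*17 = -11*48*17 = -528*17 = -8976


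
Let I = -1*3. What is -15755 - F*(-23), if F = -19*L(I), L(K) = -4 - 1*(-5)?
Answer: -16192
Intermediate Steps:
I = -3
L(K) = 1 (L(K) = -4 + 5 = 1)
F = -19 (F = -19*1 = -19)
-15755 - F*(-23) = -15755 - (-19)*(-23) = -15755 - 1*437 = -15755 - 437 = -16192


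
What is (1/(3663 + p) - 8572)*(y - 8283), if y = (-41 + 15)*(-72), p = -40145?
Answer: 2004871672755/36482 ≈ 5.4955e+7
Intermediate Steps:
y = 1872 (y = -26*(-72) = 1872)
(1/(3663 + p) - 8572)*(y - 8283) = (1/(3663 - 40145) - 8572)*(1872 - 8283) = (1/(-36482) - 8572)*(-6411) = (-1/36482 - 8572)*(-6411) = -312723705/36482*(-6411) = 2004871672755/36482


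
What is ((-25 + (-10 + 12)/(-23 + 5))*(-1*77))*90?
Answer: 174020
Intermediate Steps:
((-25 + (-10 + 12)/(-23 + 5))*(-1*77))*90 = ((-25 + 2/(-18))*(-77))*90 = ((-25 + 2*(-1/18))*(-77))*90 = ((-25 - ⅑)*(-77))*90 = -226/9*(-77)*90 = (17402/9)*90 = 174020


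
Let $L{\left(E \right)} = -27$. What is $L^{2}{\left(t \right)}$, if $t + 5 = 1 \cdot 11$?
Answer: $729$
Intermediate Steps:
$t = 6$ ($t = -5 + 1 \cdot 11 = -5 + 11 = 6$)
$L^{2}{\left(t \right)} = \left(-27\right)^{2} = 729$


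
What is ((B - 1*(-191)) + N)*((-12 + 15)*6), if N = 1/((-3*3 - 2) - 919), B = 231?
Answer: 1177377/155 ≈ 7596.0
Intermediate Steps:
N = -1/930 (N = 1/((-9 - 2) - 919) = 1/(-11 - 919) = 1/(-930) = -1/930 ≈ -0.0010753)
((B - 1*(-191)) + N)*((-12 + 15)*6) = ((231 - 1*(-191)) - 1/930)*((-12 + 15)*6) = ((231 + 191) - 1/930)*(3*6) = (422 - 1/930)*18 = (392459/930)*18 = 1177377/155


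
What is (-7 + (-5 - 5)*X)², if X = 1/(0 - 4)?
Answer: 81/4 ≈ 20.250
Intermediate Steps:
X = -¼ (X = 1/(-4) = -¼ ≈ -0.25000)
(-7 + (-5 - 5)*X)² = (-7 + (-5 - 5)*(-¼))² = (-7 - 10*(-¼))² = (-7 + 5/2)² = (-9/2)² = 81/4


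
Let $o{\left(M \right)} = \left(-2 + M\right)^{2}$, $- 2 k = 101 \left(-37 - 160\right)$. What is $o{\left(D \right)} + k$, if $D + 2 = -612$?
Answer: $\frac{778809}{2} \approx 3.894 \cdot 10^{5}$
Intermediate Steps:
$D = -614$ ($D = -2 - 612 = -614$)
$k = \frac{19897}{2}$ ($k = - \frac{101 \left(-37 - 160\right)}{2} = - \frac{101 \left(-197\right)}{2} = \left(- \frac{1}{2}\right) \left(-19897\right) = \frac{19897}{2} \approx 9948.5$)
$o{\left(D \right)} + k = \left(-2 - 614\right)^{2} + \frac{19897}{2} = \left(-616\right)^{2} + \frac{19897}{2} = 379456 + \frac{19897}{2} = \frac{778809}{2}$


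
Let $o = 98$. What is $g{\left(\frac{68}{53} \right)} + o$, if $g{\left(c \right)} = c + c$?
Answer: $\frac{5330}{53} \approx 100.57$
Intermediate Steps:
$g{\left(c \right)} = 2 c$
$g{\left(\frac{68}{53} \right)} + o = 2 \cdot \frac{68}{53} + 98 = \frac{136}{53} + 98 = \frac{5330}{53}$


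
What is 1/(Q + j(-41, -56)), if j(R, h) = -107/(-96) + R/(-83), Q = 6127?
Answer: 7968/48832753 ≈ 0.00016317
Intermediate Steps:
j(R, h) = 107/96 - R/83 (j(R, h) = -107*(-1/96) + R*(-1/83) = 107/96 - R/83)
1/(Q + j(-41, -56)) = 1/(6127 + (107/96 - 1/83*(-41))) = 1/(6127 + (107/96 + 41/83)) = 1/(6127 + 12817/7968) = 1/(48832753/7968) = 7968/48832753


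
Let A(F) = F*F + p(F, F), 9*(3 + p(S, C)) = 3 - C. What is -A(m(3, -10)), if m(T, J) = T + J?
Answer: -424/9 ≈ -47.111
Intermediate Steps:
p(S, C) = -8/3 - C/9 (p(S, C) = -3 + (3 - C)/9 = -3 + (⅓ - C/9) = -8/3 - C/9)
m(T, J) = J + T
A(F) = -8/3 + F² - F/9 (A(F) = F*F + (-8/3 - F/9) = F² + (-8/3 - F/9) = -8/3 + F² - F/9)
-A(m(3, -10)) = -(-8/3 + (-10 + 3)² - (-10 + 3)/9) = -(-8/3 + (-7)² - ⅑*(-7)) = -(-8/3 + 49 + 7/9) = -1*424/9 = -424/9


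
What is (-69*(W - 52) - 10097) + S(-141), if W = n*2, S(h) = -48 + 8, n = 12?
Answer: -8205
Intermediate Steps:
S(h) = -40
W = 24 (W = 12*2 = 24)
(-69*(W - 52) - 10097) + S(-141) = (-69*(24 - 52) - 10097) - 40 = (-69*(-28) - 10097) - 40 = (1932 - 10097) - 40 = -8165 - 40 = -8205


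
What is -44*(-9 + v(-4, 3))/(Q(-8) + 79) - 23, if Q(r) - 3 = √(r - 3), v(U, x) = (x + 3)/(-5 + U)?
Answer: (-69*√11 + 4382*I)/(3*(√11 - 82*I)) ≈ -17.821 - 0.20945*I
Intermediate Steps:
v(U, x) = (3 + x)/(-5 + U)
Q(r) = 3 + √(-3 + r) (Q(r) = 3 + √(r - 3) = 3 + √(-3 + r))
-44*(-9 + v(-4, 3))/(Q(-8) + 79) - 23 = -44*(-9 + (3 + 3)/(-5 - 4))/((3 + √(-3 - 8)) + 79) - 23 = -44*(-9 + 6/(-9))/((3 + √(-11)) + 79) - 23 = -44*(-9 - ⅑*6)/((3 + I*√11) + 79) - 23 = -44*(-9 - ⅔)/(82 + I*√11) - 23 = -(-1276)/(3*(82 + I*√11)) - 23 = 1276/(3*(82 + I*√11)) - 23 = -23 + 1276/(3*(82 + I*√11))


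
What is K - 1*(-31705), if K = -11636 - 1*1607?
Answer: 18462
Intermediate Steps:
K = -13243 (K = -11636 - 1607 = -13243)
K - 1*(-31705) = -13243 - 1*(-31705) = -13243 + 31705 = 18462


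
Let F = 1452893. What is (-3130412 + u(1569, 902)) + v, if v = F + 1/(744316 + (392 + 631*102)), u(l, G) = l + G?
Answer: -1355231085359/809070 ≈ -1.6750e+6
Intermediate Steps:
u(l, G) = G + l
v = 1175492139511/809070 (v = 1452893 + 1/(744316 + (392 + 631*102)) = 1452893 + 1/(744316 + (392 + 64362)) = 1452893 + 1/(744316 + 64754) = 1452893 + 1/809070 = 1175492139511/809070 ≈ 1.4529e+6)
(-3130412 + u(1569, 902)) + v = (-3130412 + (902 + 1569)) + 1175492139511/809070 = (-3130412 + 2471) + 1175492139511/809070 = -3127941 + 1175492139511/809070 = -1355231085359/809070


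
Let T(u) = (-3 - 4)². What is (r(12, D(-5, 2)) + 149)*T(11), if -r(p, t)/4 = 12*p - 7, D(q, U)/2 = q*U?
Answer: -19551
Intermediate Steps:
D(q, U) = 2*U*q (D(q, U) = 2*(q*U) = 2*(U*q) = 2*U*q)
r(p, t) = 28 - 48*p (r(p, t) = -4*(12*p - 7) = -4*(-7 + 12*p) = 28 - 48*p)
T(u) = 49 (T(u) = (-7)² = 49)
(r(12, D(-5, 2)) + 149)*T(11) = ((28 - 48*12) + 149)*49 = ((28 - 576) + 149)*49 = (-548 + 149)*49 = -399*49 = -19551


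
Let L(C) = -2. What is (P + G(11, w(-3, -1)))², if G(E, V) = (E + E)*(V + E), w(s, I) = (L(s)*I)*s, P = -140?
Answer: 900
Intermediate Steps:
w(s, I) = -2*I*s (w(s, I) = (-2*I)*s = -2*I*s)
G(E, V) = 2*E*(E + V) (G(E, V) = (2*E)*(E + V) = 2*E*(E + V))
(P + G(11, w(-3, -1)))² = (-140 + 2*11*(11 - 2*(-1)*(-3)))² = (-140 + 2*11*(11 - 6))² = (-140 + 2*11*5)² = (-140 + 110)² = (-30)² = 900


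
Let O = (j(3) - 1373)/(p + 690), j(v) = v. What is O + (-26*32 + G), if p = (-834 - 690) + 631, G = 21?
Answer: -163263/203 ≈ -804.25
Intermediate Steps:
p = -893 (p = -1524 + 631 = -893)
O = 1370/203 (O = (3 - 1373)/(-893 + 690) = -1370/(-203) = -1370*(-1/203) = 1370/203 ≈ 6.7488)
O + (-26*32 + G) = 1370/203 + (-26*32 + 21) = 1370/203 + (-832 + 21) = 1370/203 - 811 = -163263/203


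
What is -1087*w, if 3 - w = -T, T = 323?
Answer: -354362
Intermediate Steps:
w = 326 (w = 3 - (-1)*323 = 3 - 1*(-323) = 3 + 323 = 326)
-1087*w = -1087*326 = -354362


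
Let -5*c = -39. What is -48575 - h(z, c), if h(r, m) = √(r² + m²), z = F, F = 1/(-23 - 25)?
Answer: -48575 - √3504409/240 ≈ -48583.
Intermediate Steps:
F = -1/48 (F = 1/(-48) = -1/48 ≈ -0.020833)
z = -1/48 ≈ -0.020833
c = 39/5 (c = -⅕*(-39) = 39/5 ≈ 7.8000)
h(r, m) = √(m² + r²)
-48575 - h(z, c) = -48575 - √((39/5)² + (-1/48)²) = -48575 - √(1521/25 + 1/2304) = -48575 - √(3504409/57600) = -48575 - √3504409/240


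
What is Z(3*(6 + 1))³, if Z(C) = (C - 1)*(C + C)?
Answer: 592704000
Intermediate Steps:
Z(C) = 2*C*(-1 + C) (Z(C) = (-1 + C)*(2*C) = 2*C*(-1 + C))
Z(3*(6 + 1))³ = (2*(3*(6 + 1))*(-1 + 3*(6 + 1)))³ = (2*(3*7)*(-1 + 3*7))³ = (2*21*(-1 + 21))³ = (2*21*20)³ = 840³ = 592704000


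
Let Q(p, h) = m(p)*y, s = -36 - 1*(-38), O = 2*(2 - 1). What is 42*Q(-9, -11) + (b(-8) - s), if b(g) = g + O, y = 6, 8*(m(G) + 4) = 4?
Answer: -890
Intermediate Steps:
O = 2 (O = 2*1 = 2)
m(G) = -7/2 (m(G) = -4 + (1/8)*4 = -4 + 1/2 = -7/2)
s = 2 (s = -36 + 38 = 2)
b(g) = 2 + g (b(g) = g + 2 = 2 + g)
Q(p, h) = -21 (Q(p, h) = -7/2*6 = -21)
42*Q(-9, -11) + (b(-8) - s) = 42*(-21) + ((2 - 8) - 1*2) = -882 + (-6 - 2) = -882 - 8 = -890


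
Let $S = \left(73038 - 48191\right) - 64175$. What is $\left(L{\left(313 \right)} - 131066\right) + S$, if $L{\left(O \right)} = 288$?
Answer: $-170106$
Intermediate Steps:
$S = -39328$ ($S = 24847 - 64175 = -39328$)
$\left(L{\left(313 \right)} - 131066\right) + S = \left(288 - 131066\right) - 39328 = -130778 - 39328 = -170106$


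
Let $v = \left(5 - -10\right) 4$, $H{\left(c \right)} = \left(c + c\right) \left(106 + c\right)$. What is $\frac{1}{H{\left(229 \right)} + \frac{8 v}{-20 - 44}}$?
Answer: $\frac{2}{306845} \approx 6.5179 \cdot 10^{-6}$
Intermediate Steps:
$H{\left(c \right)} = 2 c \left(106 + c\right)$
$v = 60$ ($v = \left(5 + 10\right) 4 = 15 \cdot 4 = 60$)
$\frac{1}{H{\left(229 \right)} + \frac{8 v}{-20 - 44}} = \frac{1}{2 \cdot 229 \left(106 + 229\right) + \frac{8 \cdot 60}{-20 - 44}} = \frac{1}{2 \cdot 229 \cdot 335 + \frac{480}{-64}} = \frac{1}{153430 + 480 \left(- \frac{1}{64}\right)} = \frac{1}{153430 - \frac{15}{2}} = \frac{1}{\frac{306845}{2}} = \frac{2}{306845}$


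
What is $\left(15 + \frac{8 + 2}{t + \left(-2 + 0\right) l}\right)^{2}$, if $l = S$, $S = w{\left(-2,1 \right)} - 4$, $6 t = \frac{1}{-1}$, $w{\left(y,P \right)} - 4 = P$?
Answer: $\frac{18225}{169} \approx 107.84$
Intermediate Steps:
$w{\left(y,P \right)} = 4 + P$
$t = - \frac{1}{6}$ ($t = \frac{1}{6 \left(-1\right)} = \frac{1}{6} \left(-1\right) = - \frac{1}{6} \approx -0.16667$)
$S = 1$ ($S = \left(4 + 1\right) - 4 = 5 - 4 = 1$)
$l = 1$
$\left(15 + \frac{8 + 2}{t + \left(-2 + 0\right) l}\right)^{2} = \left(15 + \frac{8 + 2}{- \frac{1}{6} + \left(-2 + 0\right) 1}\right)^{2} = \left(15 + \frac{10}{- \frac{1}{6} - 2}\right)^{2} = \left(15 + \frac{10}{- \frac{13}{6}}\right)^{2} = \left(15 + 10 \left(- \frac{6}{13}\right)\right)^{2} = \left(15 - \frac{60}{13}\right)^{2} = \left(\frac{135}{13}\right)^{2} = \frac{18225}{169}$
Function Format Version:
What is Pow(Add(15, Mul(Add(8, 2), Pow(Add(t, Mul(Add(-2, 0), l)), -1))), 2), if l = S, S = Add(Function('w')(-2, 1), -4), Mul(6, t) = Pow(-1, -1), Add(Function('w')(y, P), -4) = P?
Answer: Rational(18225, 169) ≈ 107.84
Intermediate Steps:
Function('w')(y, P) = Add(4, P)
t = Rational(-1, 6) (t = Mul(Rational(1, 6), Pow(-1, -1)) = Mul(Rational(1, 6), -1) = Rational(-1, 6) ≈ -0.16667)
S = 1 (S = Add(Add(4, 1), -4) = Add(5, -4) = 1)
l = 1
Pow(Add(15, Mul(Add(8, 2), Pow(Add(t, Mul(Add(-2, 0), l)), -1))), 2) = Pow(Add(15, Mul(Add(8, 2), Pow(Add(Rational(-1, 6), Mul(Add(-2, 0), 1)), -1))), 2) = Pow(Add(15, Mul(10, Pow(Add(Rational(-1, 6), Mul(-2, 1)), -1))), 2) = Pow(Add(15, Mul(10, Pow(Add(Rational(-1, 6), -2), -1))), 2) = Pow(Add(15, Mul(10, Pow(Rational(-13, 6), -1))), 2) = Pow(Add(15, Mul(10, Rational(-6, 13))), 2) = Pow(Add(15, Rational(-60, 13)), 2) = Pow(Rational(135, 13), 2) = Rational(18225, 169)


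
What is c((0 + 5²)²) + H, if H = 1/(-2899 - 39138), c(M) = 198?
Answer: 8323325/42037 ≈ 198.00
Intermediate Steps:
H = -1/42037 (H = 1/(-42037) = -1/42037 ≈ -2.3789e-5)
c((0 + 5²)²) + H = 198 - 1/42037 = 8323325/42037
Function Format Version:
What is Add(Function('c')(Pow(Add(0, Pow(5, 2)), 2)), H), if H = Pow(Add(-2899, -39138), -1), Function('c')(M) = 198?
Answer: Rational(8323325, 42037) ≈ 198.00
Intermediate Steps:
H = Rational(-1, 42037) (H = Pow(-42037, -1) = Rational(-1, 42037) ≈ -2.3789e-5)
Add(Function('c')(Pow(Add(0, Pow(5, 2)), 2)), H) = Add(198, Rational(-1, 42037)) = Rational(8323325, 42037)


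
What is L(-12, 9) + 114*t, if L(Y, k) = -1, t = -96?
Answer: -10945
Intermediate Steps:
L(-12, 9) + 114*t = -1 + 114*(-96) = -1 - 10944 = -10945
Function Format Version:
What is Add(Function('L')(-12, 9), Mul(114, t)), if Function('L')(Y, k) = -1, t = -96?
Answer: -10945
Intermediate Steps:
Add(Function('L')(-12, 9), Mul(114, t)) = Add(-1, Mul(114, -96)) = Add(-1, -10944) = -10945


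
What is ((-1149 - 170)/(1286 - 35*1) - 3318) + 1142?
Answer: -2723495/1251 ≈ -2177.1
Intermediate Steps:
((-1149 - 170)/(1286 - 35*1) - 3318) + 1142 = (-1319/(1286 - 35) - 3318) + 1142 = (-1319/1251 - 3318) + 1142 = -4152137/1251 + 1142 = -2723495/1251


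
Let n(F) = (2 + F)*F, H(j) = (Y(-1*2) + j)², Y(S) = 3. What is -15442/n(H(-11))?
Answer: -7721/2112 ≈ -3.6558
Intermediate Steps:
H(j) = (3 + j)²
n(F) = F*(2 + F)
-15442/n(H(-11)) = -15442*1/((2 + (3 - 11)²)*(3 - 11)²) = -15442*1/(64*(2 + (-8)²)) = -15442*1/(64*(2 + 64)) = -15442/(64*66) = -15442/4224 = -15442*1/4224 = -7721/2112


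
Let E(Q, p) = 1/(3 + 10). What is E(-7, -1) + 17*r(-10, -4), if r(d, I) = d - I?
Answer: -1325/13 ≈ -101.92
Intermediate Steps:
E(Q, p) = 1/13
E(-7, -1) + 17*r(-10, -4) = 1/13 + 17*(-10 - 1*(-4)) = 1/13 + 17*(-10 + 4) = 1/13 + 17*(-6) = 1/13 - 102 = -1325/13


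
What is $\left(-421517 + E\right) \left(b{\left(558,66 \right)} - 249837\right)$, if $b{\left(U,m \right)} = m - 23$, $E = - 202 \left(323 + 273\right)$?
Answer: $135365616746$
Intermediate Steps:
$E = -120392$ ($E = \left(-202\right) 596 = -120392$)
$b{\left(U,m \right)} = -23 + m$ ($b{\left(U,m \right)} = m - 23 = -23 + m$)
$\left(-421517 + E\right) \left(b{\left(558,66 \right)} - 249837\right) = \left(-421517 - 120392\right) \left(\left(-23 + 66\right) - 249837\right) = - 541909 \left(43 - 249837\right) = \left(-541909\right) \left(-249794\right) = 135365616746$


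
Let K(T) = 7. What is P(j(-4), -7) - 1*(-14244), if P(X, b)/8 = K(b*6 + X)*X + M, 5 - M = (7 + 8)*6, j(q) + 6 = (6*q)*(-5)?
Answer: 19948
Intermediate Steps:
j(q) = -6 - 30*q (j(q) = -6 + (6*q)*(-5) = -6 - 30*q)
M = -85 (M = 5 - (7 + 8)*6 = 5 - 15*6 = 5 - 1*90 = 5 - 90 = -85)
P(X, b) = -680 + 56*X (P(X, b) = 8*(7*X - 85) = 8*(-85 + 7*X) = -680 + 56*X)
P(j(-4), -7) - 1*(-14244) = (-680 + 56*(-6 - 30*(-4))) - 1*(-14244) = (-680 + 56*(-6 + 120)) + 14244 = (-680 + 56*114) + 14244 = (-680 + 6384) + 14244 = 5704 + 14244 = 19948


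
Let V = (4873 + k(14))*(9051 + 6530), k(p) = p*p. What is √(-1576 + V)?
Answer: √78978513 ≈ 8887.0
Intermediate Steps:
k(p) = p²
V = 78980089 (V = (4873 + 14²)*(9051 + 6530) = (4873 + 196)*15581 = 5069*15581 = 78980089)
√(-1576 + V) = √(-1576 + 78980089) = √78978513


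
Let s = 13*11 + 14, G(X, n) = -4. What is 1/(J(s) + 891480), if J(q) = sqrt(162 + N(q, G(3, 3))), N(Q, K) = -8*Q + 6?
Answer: 6555/5843651408 - I*sqrt(17)/99342073936 ≈ 1.1217e-6 - 4.1504e-11*I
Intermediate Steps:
N(Q, K) = 6 - 8*Q
s = 157 (s = 143 + 14 = 157)
J(q) = sqrt(168 - 8*q) (J(q) = sqrt(162 + (6 - 8*q)) = sqrt(168 - 8*q))
1/(J(s) + 891480) = 1/(2*sqrt(42 - 2*157) + 891480) = 1/(2*sqrt(42 - 314) + 891480) = 1/(2*sqrt(-272) + 891480) = 1/(2*(4*I*sqrt(17)) + 891480) = 1/(8*I*sqrt(17) + 891480) = 1/(891480 + 8*I*sqrt(17))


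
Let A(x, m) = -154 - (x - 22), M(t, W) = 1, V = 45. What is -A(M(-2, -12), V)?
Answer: 133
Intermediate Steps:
A(x, m) = -132 - x (A(x, m) = -154 - (-22 + x) = -154 + (22 - x) = -132 - x)
-A(M(-2, -12), V) = -(-132 - 1*1) = -(-132 - 1) = -1*(-133) = 133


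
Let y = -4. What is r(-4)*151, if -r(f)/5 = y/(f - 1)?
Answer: -604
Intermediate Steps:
r(f) = 20/(-1 + f) (r(f) = -(-20)/(f - 1) = -(-20)/(-1 + f) = 20/(-1 + f))
r(-4)*151 = (20/(-1 - 4))*151 = (20/(-5))*151 = (20*(-1/5))*151 = -4*151 = -604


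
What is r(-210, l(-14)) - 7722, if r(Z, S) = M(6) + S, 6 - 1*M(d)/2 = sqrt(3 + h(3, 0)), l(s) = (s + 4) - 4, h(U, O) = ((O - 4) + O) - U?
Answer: -7724 - 4*I ≈ -7724.0 - 4.0*I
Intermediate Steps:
h(U, O) = -4 - U + 2*O (h(U, O) = ((-4 + O) + O) - U = (-4 + 2*O) - U = -4 - U + 2*O)
l(s) = s (l(s) = (4 + s) - 4 = s)
M(d) = 12 - 4*I (M(d) = 12 - 2*sqrt(3 + (-4 - 1*3 + 2*0)) = 12 - 2*sqrt(3 + (-4 - 3 + 0)) = 12 - 2*sqrt(3 - 7) = 12 - 4*I)
r(Z, S) = 12 + S - 4*I (r(Z, S) = (12 - 4*I) + S = 12 + S - 4*I)
r(-210, l(-14)) - 7722 = (12 - 14 - 4*I) - 7722 = (-2 - 4*I) - 7722 = -7724 - 4*I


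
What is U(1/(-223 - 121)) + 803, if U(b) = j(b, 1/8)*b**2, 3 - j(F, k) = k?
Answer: 760190487/946688 ≈ 803.00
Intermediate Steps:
j(F, k) = 3 - k
U(b) = 23*b**2/8 (U(b) = (3 - 1/8)*b**2 = 23*b**2/8)
U(1/(-223 - 121)) + 803 = 23*(1/(-223 - 121))**2/8 + 803 = 23*(1/(-344))**2/8 + 803 = 23*(-1/344)**2/8 + 803 = (23/8)*(1/118336) + 803 = 23/946688 + 803 = 760190487/946688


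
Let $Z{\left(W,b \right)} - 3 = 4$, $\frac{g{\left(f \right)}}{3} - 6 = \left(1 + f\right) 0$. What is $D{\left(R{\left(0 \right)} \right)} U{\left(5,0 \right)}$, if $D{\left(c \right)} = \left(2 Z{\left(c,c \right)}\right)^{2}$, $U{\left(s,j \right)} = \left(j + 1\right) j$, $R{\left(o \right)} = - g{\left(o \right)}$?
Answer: $0$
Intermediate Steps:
$g{\left(f \right)} = 18$ ($g{\left(f \right)} = 18 + 3 \left(1 + f\right) 0 = 18 + 3 \cdot 0 = 18 + 0 = 18$)
$R{\left(o \right)} = -18$ ($R{\left(o \right)} = \left(-1\right) 18 = -18$)
$Z{\left(W,b \right)} = 7$ ($Z{\left(W,b \right)} = 3 + 4 = 7$)
$U{\left(s,j \right)} = j \left(1 + j\right)$ ($U{\left(s,j \right)} = \left(1 + j\right) j = j \left(1 + j\right)$)
$D{\left(c \right)} = 196$ ($D{\left(c \right)} = \left(2 \cdot 7\right)^{2} = 14^{2} = 196$)
$D{\left(R{\left(0 \right)} \right)} U{\left(5,0 \right)} = 196 \cdot 0 \left(1 + 0\right) = 196 \cdot 0 \cdot 1 = 196 \cdot 0 = 0$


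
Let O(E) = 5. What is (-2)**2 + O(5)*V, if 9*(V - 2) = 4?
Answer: 146/9 ≈ 16.222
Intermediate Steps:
V = 22/9 (V = 2 + (1/9)*4 = 2 + 4/9 = 22/9 ≈ 2.4444)
(-2)**2 + O(5)*V = (-2)**2 + 5*(22/9) = 4 + 110/9 = 146/9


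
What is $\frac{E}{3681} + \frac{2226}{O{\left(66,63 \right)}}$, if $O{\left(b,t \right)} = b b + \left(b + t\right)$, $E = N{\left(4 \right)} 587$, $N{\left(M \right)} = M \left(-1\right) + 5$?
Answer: $\frac{3608867}{5503095} \approx 0.65579$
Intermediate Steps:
$N{\left(M \right)} = 5 - M$ ($N{\left(M \right)} = - M + 5 = 5 - M$)
$E = 587$ ($E = \left(5 - 4\right) 587 = 1 \cdot 587 = 587$)
$O{\left(b,t \right)} = b + t + b^{2}$ ($O{\left(b,t \right)} = b^{2} + \left(b + t\right) = b + t + b^{2}$)
$\frac{E}{3681} + \frac{2226}{O{\left(66,63 \right)}} = \frac{587}{3681} + \frac{2226}{66 + 63 + 66^{2}} = 587 \cdot \frac{1}{3681} + \frac{2226}{66 + 63 + 4356} = \frac{587}{3681} + \frac{2226}{4485} = \frac{587}{3681} + 2226 \cdot \frac{1}{4485} = \frac{587}{3681} + \frac{742}{1495} = \frac{3608867}{5503095}$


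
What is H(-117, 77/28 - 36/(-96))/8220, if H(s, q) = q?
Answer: 5/13152 ≈ 0.00038017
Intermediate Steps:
H(-117, 77/28 - 36/(-96))/8220 = (77/28 - 36/(-96))/8220 = (77*(1/28) - 36*(-1/96))*(1/8220) = (11/4 + 3/8)*(1/8220) = (25/8)*(1/8220) = 5/13152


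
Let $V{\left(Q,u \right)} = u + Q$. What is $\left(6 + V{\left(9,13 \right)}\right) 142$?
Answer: $3976$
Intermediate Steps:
$V{\left(Q,u \right)} = Q + u$
$\left(6 + V{\left(9,13 \right)}\right) 142 = \left(6 + \left(9 + 13\right)\right) 142 = \left(6 + 22\right) 142 = 28 \cdot 142 = 3976$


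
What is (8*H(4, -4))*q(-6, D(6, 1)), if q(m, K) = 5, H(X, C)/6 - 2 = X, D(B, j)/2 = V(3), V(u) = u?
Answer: 1440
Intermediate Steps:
D(B, j) = 6 (D(B, j) = 2*3 = 6)
H(X, C) = 12 + 6*X
(8*H(4, -4))*q(-6, D(6, 1)) = (8*(12 + 6*4))*5 = (8*(12 + 24))*5 = (8*36)*5 = 288*5 = 1440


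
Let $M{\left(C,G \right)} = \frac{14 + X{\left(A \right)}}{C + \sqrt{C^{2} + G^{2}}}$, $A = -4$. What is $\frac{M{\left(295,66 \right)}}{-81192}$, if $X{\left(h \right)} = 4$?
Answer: $\frac{295}{19648464} - \frac{\sqrt{91381}}{19648464} \approx -3.7117 \cdot 10^{-7}$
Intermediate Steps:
$M{\left(C,G \right)} = \frac{18}{C + \sqrt{C^{2} + G^{2}}}$ ($M{\left(C,G \right)} = \frac{14 + 4}{C + \sqrt{C^{2} + G^{2}}} = \frac{18}{C + \sqrt{C^{2} + G^{2}}}$)
$\frac{M{\left(295,66 \right)}}{-81192} = \frac{18 \frac{1}{295 + \sqrt{295^{2} + 66^{2}}}}{-81192} = \frac{18}{295 + \sqrt{87025 + 4356}} \left(- \frac{1}{81192}\right) = \frac{18}{295 + \sqrt{91381}} \left(- \frac{1}{81192}\right) = - \frac{3}{13532 \left(295 + \sqrt{91381}\right)}$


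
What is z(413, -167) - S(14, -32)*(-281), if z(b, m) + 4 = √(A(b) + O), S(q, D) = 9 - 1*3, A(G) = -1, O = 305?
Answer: 1682 + 4*√19 ≈ 1699.4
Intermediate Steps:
S(q, D) = 6 (S(q, D) = 9 - 3 = 6)
z(b, m) = -4 + 4*√19 (z(b, m) = -4 + √(-1 + 305) = -4 + √304 = -4 + 4*√19)
z(413, -167) - S(14, -32)*(-281) = (-4 + 4*√19) - 6*(-281) = (-4 + 4*√19) - 1*(-1686) = (-4 + 4*√19) + 1686 = 1682 + 4*√19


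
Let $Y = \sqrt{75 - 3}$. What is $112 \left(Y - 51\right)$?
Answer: $-5712 + 672 \sqrt{2} \approx -4761.6$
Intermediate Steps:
$Y = 6 \sqrt{2}$ ($Y = \sqrt{72} = 6 \sqrt{2} \approx 8.4853$)
$112 \left(Y - 51\right) = 112 \left(6 \sqrt{2} - 51\right) = 112 \left(-51 + 6 \sqrt{2}\right) = -5712 + 672 \sqrt{2}$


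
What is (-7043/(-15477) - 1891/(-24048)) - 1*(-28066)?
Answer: 3482036108069/124063632 ≈ 28067.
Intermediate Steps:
(-7043/(-15477) - 1891/(-24048)) - 1*(-28066) = (-7043*(-1/15477) - 1891*(-1/24048)) + 28066 = (7043/15477 + 1891/24048) + 28066 = 66212357/124063632 + 28066 = 3482036108069/124063632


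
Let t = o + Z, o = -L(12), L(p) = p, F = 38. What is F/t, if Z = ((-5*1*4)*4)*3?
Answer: -19/126 ≈ -0.15079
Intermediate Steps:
Z = -240 (Z = (-5*4*4)*3 = -20*4*3 = -80*3 = -240)
o = -12 (o = -1*12 = -12)
t = -252 (t = -12 - 240 = -252)
F/t = 38/(-252) = 38*(-1/252) = -19/126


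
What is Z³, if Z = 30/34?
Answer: 3375/4913 ≈ 0.68695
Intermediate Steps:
Z = 15/17 (Z = 30*(1/34) = 15/17 ≈ 0.88235)
Z³ = (15/17)³ = 3375/4913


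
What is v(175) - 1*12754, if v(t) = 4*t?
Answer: -12054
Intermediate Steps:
v(175) - 1*12754 = 4*175 - 1*12754 = 700 - 12754 = -12054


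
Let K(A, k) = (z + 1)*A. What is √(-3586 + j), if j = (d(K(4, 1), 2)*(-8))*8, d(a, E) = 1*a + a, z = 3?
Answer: 3*I*√626 ≈ 75.06*I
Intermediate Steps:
K(A, k) = 4*A (K(A, k) = (3 + 1)*A = 4*A)
d(a, E) = 2*a (d(a, E) = a + a = 2*a)
j = -2048 (j = ((2*(4*4))*(-8))*8 = ((2*16)*(-8))*8 = (32*(-8))*8 = -256*8 = -2048)
√(-3586 + j) = √(-3586 - 2048) = √(-5634) = 3*I*√626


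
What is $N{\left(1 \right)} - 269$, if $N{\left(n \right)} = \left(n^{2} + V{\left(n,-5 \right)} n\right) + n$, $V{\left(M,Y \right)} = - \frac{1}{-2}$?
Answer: $- \frac{533}{2} \approx -266.5$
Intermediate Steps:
$V{\left(M,Y \right)} = \frac{1}{2}$ ($V{\left(M,Y \right)} = \left(-1\right) \left(- \frac{1}{2}\right) = \frac{1}{2}$)
$N{\left(n \right)} = n^{2} + \frac{3 n}{2}$ ($N{\left(n \right)} = \left(n^{2} + \frac{n}{2}\right) + n = n^{2} + \frac{3 n}{2}$)
$N{\left(1 \right)} - 269 = \frac{1}{2} \cdot 1 \left(3 + 2 \cdot 1\right) - 269 = \frac{1}{2} \cdot 1 \left(3 + 2\right) - 269 = \frac{1}{2} \cdot 1 \cdot 5 - 269 = \frac{5}{2} - 269 = - \frac{533}{2}$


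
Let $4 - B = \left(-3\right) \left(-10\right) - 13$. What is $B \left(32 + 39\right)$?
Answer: $-923$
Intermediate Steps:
$B = -13$ ($B = 4 - \left(\left(-3\right) \left(-10\right) - 13\right) = 4 - \left(30 - 13\right) = 4 - 17 = -13$)
$B \left(32 + 39\right) = - 13 \left(32 + 39\right) = \left(-13\right) 71 = -923$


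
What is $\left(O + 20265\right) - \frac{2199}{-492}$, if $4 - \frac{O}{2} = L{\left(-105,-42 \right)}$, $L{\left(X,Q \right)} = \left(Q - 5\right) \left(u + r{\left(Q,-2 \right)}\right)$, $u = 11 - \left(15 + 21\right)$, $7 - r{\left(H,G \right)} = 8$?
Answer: $\frac{2924689}{164} \approx 17833.0$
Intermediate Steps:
$r{\left(H,G \right)} = -1$ ($r{\left(H,G \right)} = 7 - 8 = -1$)
$u = -25$ ($u = 11 - 36 = -25$)
$L{\left(X,Q \right)} = 130 - 26 Q$ ($L{\left(X,Q \right)} = \left(Q - 5\right) \left(-25 - 1\right) = \left(-5 + Q\right) \left(-26\right) = 130 - 26 Q$)
$O = -2436$ ($O = 8 - 2 \left(130 - -1092\right) = 8 - 2 \left(130 + 1092\right) = 8 - 2444 = -2436$)
$\left(O + 20265\right) - \frac{2199}{-492} = \left(-2436 + 20265\right) - \frac{2199}{-492} = 17829 - - \frac{733}{164} = 17829 + \frac{733}{164} = \frac{2924689}{164}$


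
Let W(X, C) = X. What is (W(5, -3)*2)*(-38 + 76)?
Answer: 380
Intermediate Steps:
(W(5, -3)*2)*(-38 + 76) = (5*2)*(-38 + 76) = 10*38 = 380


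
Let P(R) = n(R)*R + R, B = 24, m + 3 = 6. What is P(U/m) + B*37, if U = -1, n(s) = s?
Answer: 7990/9 ≈ 887.78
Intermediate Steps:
m = 3 (m = -3 + 6 = 3)
P(R) = R + R² (P(R) = R*R + R = R² + R = R + R²)
P(U/m) + B*37 = (-1/3)*(1 - 1/3) + 24*37 = (-1*⅓)*(1 - 1*⅓) + 888 = -(1 - ⅓)/3 + 888 = -⅓*⅔ + 888 = -2/9 + 888 = 7990/9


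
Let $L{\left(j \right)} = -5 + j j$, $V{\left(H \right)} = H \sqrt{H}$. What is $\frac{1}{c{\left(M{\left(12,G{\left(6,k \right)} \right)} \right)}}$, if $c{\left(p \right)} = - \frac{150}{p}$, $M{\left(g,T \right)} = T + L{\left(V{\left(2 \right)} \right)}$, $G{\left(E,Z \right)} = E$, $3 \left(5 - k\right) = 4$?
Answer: $- \frac{3}{50} \approx -0.06$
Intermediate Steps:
$k = \frac{11}{3}$ ($k = 5 - \frac{4}{3} = \frac{11}{3} \approx 3.6667$)
$V{\left(H \right)} = H^{\frac{3}{2}}$
$L{\left(j \right)} = -5 + j^{2}$
$M{\left(g,T \right)} = 3 + T$ ($M{\left(g,T \right)} = T - \left(5 - \left(2^{\frac{3}{2}}\right)^{2}\right) = T - \left(5 - \left(2 \sqrt{2}\right)^{2}\right) = T + \left(-5 + 8\right) = T + 3 = 3 + T$)
$\frac{1}{c{\left(M{\left(12,G{\left(6,k \right)} \right)} \right)}} = \frac{1}{\left(-150\right) \frac{1}{3 + 6}} = \frac{1}{\left(-150\right) \frac{1}{9}} = \frac{1}{- \frac{50}{3}} = - \frac{3}{50}$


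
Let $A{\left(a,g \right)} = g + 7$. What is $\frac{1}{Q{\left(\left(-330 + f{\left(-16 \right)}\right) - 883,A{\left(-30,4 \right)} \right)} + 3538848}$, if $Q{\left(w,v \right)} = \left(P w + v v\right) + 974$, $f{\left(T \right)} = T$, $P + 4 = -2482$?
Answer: $\frac{1}{6595237} \approx 1.5162 \cdot 10^{-7}$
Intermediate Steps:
$P = -2486$ ($P = -4 - 2482 = -2486$)
$A{\left(a,g \right)} = 7 + g$
$Q{\left(w,v \right)} = 974 + v^{2} - 2486 w$ ($Q{\left(w,v \right)} = \left(- 2486 w + v v\right) + 974 = \left(- 2486 w + v^{2}\right) + 974 = \left(v^{2} - 2486 w\right) + 974 = 974 + v^{2} - 2486 w$)
$\frac{1}{Q{\left(\left(-330 + f{\left(-16 \right)}\right) - 883,A{\left(-30,4 \right)} \right)} + 3538848} = \frac{1}{\left(974 + \left(7 + 4\right)^{2} - 2486 \left(\left(-330 - 16\right) - 883\right)\right) + 3538848} = \frac{1}{\left(974 + 11^{2} - 2486 \left(-346 - 883\right)\right) + 3538848} = \frac{1}{\left(974 + 121 - -3055294\right) + 3538848} = \frac{1}{\left(974 + 121 + 3055294\right) + 3538848} = \frac{1}{3056389 + 3538848} = \frac{1}{6595237}$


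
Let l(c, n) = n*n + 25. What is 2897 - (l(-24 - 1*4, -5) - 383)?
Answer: 3230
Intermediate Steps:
l(c, n) = 25 + n**2 (l(c, n) = n**2 + 25 = 25 + n**2)
2897 - (l(-24 - 1*4, -5) - 383) = 2897 - ((25 + (-5)**2) - 383) = 2897 - ((25 + 25) - 383) = 2897 - (50 - 383) = 2897 - 1*(-333) = 2897 + 333 = 3230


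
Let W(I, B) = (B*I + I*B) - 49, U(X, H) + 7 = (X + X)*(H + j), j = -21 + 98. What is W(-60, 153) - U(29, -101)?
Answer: -17010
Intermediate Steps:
j = 77
U(X, H) = -7 + 2*X*(77 + H) (U(X, H) = -7 + (X + X)*(H + 77) = -7 + (2*X)*(77 + H) = -7 + 2*X*(77 + H))
W(I, B) = -49 + 2*B*I (W(I, B) = (B*I + B*I) - 49 = 2*B*I - 49 = -49 + 2*B*I)
W(-60, 153) - U(29, -101) = (-49 + 2*153*(-60)) - (-7 + 154*29 + 2*(-101)*29) = (-49 - 18360) - (-7 + 4466 - 5858) = -18409 - 1*(-1399) = -18409 + 1399 = -17010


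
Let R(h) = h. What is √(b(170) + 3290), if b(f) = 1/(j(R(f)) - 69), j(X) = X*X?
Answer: √2734735414521/28831 ≈ 57.359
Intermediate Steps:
j(X) = X²
b(f) = 1/(-69 + f²) (b(f) = 1/(f² - 69) = 1/(-69 + f²))
√(b(170) + 3290) = √(1/(-69 + 170²) + 3290) = √(1/(-69 + 28900) + 3290) = √(1/28831 + 3290) = √(94853991/28831) = √2734735414521/28831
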